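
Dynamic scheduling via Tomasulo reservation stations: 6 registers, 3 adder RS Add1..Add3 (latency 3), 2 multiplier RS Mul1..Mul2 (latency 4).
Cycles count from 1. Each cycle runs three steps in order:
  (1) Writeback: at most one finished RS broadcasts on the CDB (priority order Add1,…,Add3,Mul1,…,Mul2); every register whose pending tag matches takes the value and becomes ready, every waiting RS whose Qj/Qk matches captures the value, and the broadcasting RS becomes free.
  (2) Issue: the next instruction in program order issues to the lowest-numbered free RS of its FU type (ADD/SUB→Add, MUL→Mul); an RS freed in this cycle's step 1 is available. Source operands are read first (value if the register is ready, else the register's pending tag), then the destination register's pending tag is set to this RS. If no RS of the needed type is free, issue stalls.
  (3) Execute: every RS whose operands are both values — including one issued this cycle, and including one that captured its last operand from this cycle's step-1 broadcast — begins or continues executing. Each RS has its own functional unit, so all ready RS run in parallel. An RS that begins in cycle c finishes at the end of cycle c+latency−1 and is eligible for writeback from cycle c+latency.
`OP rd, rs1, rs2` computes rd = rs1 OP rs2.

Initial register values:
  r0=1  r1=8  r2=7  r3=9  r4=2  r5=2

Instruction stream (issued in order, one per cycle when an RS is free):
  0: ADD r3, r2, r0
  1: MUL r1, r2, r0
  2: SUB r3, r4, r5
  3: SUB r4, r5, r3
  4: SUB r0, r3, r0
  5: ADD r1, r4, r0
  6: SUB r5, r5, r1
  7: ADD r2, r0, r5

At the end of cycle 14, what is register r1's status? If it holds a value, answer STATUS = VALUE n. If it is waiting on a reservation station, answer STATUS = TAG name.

c1: issue ADD r3<-Add1 | r0:1,r1:8,r2:7,r3:Add1,r4:2,r5:2
c2: issue MUL r1<-Mul1 | r0:1,r1:Mul1,r2:7,r3:Add1,r4:2,r5:2
c3: issue SUB r3<-Add2 | r0:1,r1:Mul1,r2:7,r3:Add2,r4:2,r5:2
c4: CDB Add1=8; issue SUB r4<-Add1 | r0:1,r1:Mul1,r2:7,r3:Add2,r4:Add1,r5:2
c5: issue SUB r0<-Add3 | r0:Add3,r1:Mul1,r2:7,r3:Add2,r4:Add1,r5:2
c6: CDB Add2=0; issue ADD r1<-Add2 | r0:Add3,r1:Add2,r2:7,r3:0,r4:Add1,r5:2
c7: CDB Mul1=7; stall | r0:Add3,r1:Add2,r2:7,r3:0,r4:Add1,r5:2
c8: stall | r0:Add3,r1:Add2,r2:7,r3:0,r4:Add1,r5:2
c9: CDB Add1=2; issue SUB r5<-Add1 | r0:Add3,r1:Add2,r2:7,r3:0,r4:2,r5:Add1
c10: CDB Add3=-1; issue ADD r2<-Add3 | r0:-1,r1:Add2,r2:Add3,r3:0,r4:2,r5:Add1
c11: - | r0:-1,r1:Add2,r2:Add3,r3:0,r4:2,r5:Add1
c12: - | r0:-1,r1:Add2,r2:Add3,r3:0,r4:2,r5:Add1
c13: CDB Add2=1 | r0:-1,r1:1,r2:Add3,r3:0,r4:2,r5:Add1
c14: - | r0:-1,r1:1,r2:Add3,r3:0,r4:2,r5:Add1

STATUS = VALUE 1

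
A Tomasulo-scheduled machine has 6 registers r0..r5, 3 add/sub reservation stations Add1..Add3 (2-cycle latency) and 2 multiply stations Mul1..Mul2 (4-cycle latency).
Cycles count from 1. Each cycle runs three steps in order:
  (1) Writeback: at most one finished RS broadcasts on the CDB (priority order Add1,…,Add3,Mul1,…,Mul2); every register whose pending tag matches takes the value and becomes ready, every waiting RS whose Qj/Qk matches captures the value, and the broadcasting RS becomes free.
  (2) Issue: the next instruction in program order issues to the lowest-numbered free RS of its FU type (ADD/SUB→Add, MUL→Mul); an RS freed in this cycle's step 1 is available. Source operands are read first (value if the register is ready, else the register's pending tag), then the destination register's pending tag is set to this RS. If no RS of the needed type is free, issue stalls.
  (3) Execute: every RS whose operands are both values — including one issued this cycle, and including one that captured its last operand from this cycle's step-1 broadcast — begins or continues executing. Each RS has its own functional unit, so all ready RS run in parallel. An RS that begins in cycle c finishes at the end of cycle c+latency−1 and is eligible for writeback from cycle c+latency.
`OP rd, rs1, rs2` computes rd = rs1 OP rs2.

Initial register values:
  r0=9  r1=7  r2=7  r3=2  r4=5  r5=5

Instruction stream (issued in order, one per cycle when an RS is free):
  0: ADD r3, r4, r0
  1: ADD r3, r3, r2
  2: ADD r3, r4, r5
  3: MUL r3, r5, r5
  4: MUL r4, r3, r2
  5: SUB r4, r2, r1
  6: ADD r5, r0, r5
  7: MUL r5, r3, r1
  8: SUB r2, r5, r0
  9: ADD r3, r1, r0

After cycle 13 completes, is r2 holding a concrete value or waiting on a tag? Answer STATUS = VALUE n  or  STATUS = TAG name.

c1: issue ADD r3<-Add1 | r0:9,r1:7,r2:7,r3:Add1,r4:5,r5:5
c2: issue ADD r3<-Add2 | r0:9,r1:7,r2:7,r3:Add2,r4:5,r5:5
c3: CDB Add1=14; issue ADD r3<-Add1 | r0:9,r1:7,r2:7,r3:Add1,r4:5,r5:5
c4: issue MUL r3<-Mul1 | r0:9,r1:7,r2:7,r3:Mul1,r4:5,r5:5
c5: CDB Add1=10; issue MUL r4<-Mul2 | r0:9,r1:7,r2:7,r3:Mul1,r4:Mul2,r5:5
c6: CDB Add2=21; issue SUB r4<-Add1 | r0:9,r1:7,r2:7,r3:Mul1,r4:Add1,r5:5
c7: issue ADD r5<-Add2 | r0:9,r1:7,r2:7,r3:Mul1,r4:Add1,r5:Add2
c8: CDB Add1=0; stall | r0:9,r1:7,r2:7,r3:Mul1,r4:0,r5:Add2
c9: CDB Add2=14; stall | r0:9,r1:7,r2:7,r3:Mul1,r4:0,r5:14
c10: CDB Mul1=25; issue MUL r5<-Mul1 | r0:9,r1:7,r2:7,r3:25,r4:0,r5:Mul1
c11: issue SUB r2<-Add1 | r0:9,r1:7,r2:Add1,r3:25,r4:0,r5:Mul1
c12: issue ADD r3<-Add2 | r0:9,r1:7,r2:Add1,r3:Add2,r4:0,r5:Mul1
c13: - | r0:9,r1:7,r2:Add1,r3:Add2,r4:0,r5:Mul1

STATUS = TAG Add1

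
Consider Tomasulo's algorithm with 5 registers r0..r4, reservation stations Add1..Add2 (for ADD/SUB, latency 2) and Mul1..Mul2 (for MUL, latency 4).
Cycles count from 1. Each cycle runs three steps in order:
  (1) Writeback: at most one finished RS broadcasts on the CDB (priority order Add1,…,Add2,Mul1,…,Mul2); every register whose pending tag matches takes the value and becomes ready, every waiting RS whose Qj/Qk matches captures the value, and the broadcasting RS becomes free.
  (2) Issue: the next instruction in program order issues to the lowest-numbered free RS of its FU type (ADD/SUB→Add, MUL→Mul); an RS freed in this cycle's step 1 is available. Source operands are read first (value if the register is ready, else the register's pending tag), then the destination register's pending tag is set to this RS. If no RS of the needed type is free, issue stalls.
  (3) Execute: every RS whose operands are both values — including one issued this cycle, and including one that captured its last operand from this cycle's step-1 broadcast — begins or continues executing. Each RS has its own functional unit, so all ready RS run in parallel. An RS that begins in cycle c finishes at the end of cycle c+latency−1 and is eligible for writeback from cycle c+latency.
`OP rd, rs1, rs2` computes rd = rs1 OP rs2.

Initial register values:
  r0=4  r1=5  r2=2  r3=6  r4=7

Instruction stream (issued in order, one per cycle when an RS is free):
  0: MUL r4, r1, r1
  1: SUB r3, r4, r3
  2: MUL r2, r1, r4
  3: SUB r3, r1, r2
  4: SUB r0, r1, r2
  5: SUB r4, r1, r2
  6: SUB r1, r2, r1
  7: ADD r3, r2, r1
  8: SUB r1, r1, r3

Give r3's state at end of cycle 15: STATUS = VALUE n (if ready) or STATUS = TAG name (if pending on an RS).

STATUS = TAG Add1

cycle 1: issue MUL r4<-Mul1 // r0:4,r1:5,r2:2,r3:6,r4:Mul1
cycle 2: issue SUB r3<-Add1 // r0:4,r1:5,r2:2,r3:Add1,r4:Mul1
cycle 3: issue MUL r2<-Mul2 // r0:4,r1:5,r2:Mul2,r3:Add1,r4:Mul1
cycle 4: issue SUB r3<-Add2 // r0:4,r1:5,r2:Mul2,r3:Add2,r4:Mul1
cycle 5: CDB Mul1=25; stall // r0:4,r1:5,r2:Mul2,r3:Add2,r4:25
cycle 6: stall // r0:4,r1:5,r2:Mul2,r3:Add2,r4:25
cycle 7: CDB Add1=19; issue SUB r0<-Add1 // r0:Add1,r1:5,r2:Mul2,r3:Add2,r4:25
cycle 8: stall // r0:Add1,r1:5,r2:Mul2,r3:Add2,r4:25
cycle 9: CDB Mul2=125; stall // r0:Add1,r1:5,r2:125,r3:Add2,r4:25
cycle 10: stall // r0:Add1,r1:5,r2:125,r3:Add2,r4:25
cycle 11: CDB Add1=-120; issue SUB r4<-Add1 // r0:-120,r1:5,r2:125,r3:Add2,r4:Add1
cycle 12: CDB Add2=-120; issue SUB r1<-Add2 // r0:-120,r1:Add2,r2:125,r3:-120,r4:Add1
cycle 13: CDB Add1=-120; issue ADD r3<-Add1 // r0:-120,r1:Add2,r2:125,r3:Add1,r4:-120
cycle 14: CDB Add2=120; issue SUB r1<-Add2 // r0:-120,r1:Add2,r2:125,r3:Add1,r4:-120
cycle 15: - // r0:-120,r1:Add2,r2:125,r3:Add1,r4:-120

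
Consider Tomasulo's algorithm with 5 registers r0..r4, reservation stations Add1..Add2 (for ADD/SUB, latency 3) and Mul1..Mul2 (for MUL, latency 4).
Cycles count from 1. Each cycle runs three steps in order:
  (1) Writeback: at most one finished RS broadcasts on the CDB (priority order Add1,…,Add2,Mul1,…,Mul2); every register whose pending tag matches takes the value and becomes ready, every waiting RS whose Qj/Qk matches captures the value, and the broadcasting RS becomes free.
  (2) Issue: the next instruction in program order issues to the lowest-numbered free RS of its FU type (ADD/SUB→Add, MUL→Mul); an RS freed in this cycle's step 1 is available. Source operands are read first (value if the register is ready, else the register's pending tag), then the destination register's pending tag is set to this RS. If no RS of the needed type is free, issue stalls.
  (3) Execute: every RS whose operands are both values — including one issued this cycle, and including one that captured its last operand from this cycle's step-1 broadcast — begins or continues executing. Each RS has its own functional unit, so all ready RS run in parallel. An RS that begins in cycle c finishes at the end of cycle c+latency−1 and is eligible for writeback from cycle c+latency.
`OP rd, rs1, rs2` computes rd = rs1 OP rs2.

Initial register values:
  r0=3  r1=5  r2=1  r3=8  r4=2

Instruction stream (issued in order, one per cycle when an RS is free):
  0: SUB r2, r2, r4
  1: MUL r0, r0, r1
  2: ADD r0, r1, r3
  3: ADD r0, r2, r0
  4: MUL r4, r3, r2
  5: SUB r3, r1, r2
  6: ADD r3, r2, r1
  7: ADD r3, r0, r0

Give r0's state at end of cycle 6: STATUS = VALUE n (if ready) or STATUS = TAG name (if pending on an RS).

STATUS = TAG Add1

c1: issue SUB r2<-Add1 | r0:3,r1:5,r2:Add1,r3:8,r4:2
c2: issue MUL r0<-Mul1 | r0:Mul1,r1:5,r2:Add1,r3:8,r4:2
c3: issue ADD r0<-Add2 | r0:Add2,r1:5,r2:Add1,r3:8,r4:2
c4: CDB Add1=-1; issue ADD r0<-Add1 | r0:Add1,r1:5,r2:-1,r3:8,r4:2
c5: issue MUL r4<-Mul2 | r0:Add1,r1:5,r2:-1,r3:8,r4:Mul2
c6: CDB Add2=13; issue SUB r3<-Add2 | r0:Add1,r1:5,r2:-1,r3:Add2,r4:Mul2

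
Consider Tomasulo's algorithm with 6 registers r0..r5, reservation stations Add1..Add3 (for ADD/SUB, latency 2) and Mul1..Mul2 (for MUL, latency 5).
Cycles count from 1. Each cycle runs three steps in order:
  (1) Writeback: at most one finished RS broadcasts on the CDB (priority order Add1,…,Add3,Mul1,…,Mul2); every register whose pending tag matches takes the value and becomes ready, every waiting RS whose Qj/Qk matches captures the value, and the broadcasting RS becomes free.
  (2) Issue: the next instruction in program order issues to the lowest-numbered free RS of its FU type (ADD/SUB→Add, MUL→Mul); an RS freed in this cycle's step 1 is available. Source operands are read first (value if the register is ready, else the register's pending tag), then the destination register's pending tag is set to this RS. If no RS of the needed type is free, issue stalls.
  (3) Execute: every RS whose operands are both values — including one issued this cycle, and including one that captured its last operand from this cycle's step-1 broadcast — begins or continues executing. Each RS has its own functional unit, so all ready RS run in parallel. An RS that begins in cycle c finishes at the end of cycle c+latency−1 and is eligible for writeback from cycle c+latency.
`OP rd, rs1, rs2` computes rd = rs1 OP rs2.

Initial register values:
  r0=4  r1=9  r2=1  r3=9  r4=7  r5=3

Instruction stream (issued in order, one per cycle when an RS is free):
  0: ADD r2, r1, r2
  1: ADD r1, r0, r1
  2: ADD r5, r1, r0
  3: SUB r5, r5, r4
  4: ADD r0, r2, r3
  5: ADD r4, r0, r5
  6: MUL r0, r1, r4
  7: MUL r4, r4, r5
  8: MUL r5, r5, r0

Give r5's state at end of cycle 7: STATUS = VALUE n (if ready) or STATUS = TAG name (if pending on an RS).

STATUS = TAG Add2

  c1: issue ADD r2<-Add1  regs: r0:4,r1:9,r2:Add1,r3:9,r4:7,r5:3
  c2: issue ADD r1<-Add2  regs: r0:4,r1:Add2,r2:Add1,r3:9,r4:7,r5:3
  c3: CDB Add1=10; issue ADD r5<-Add1  regs: r0:4,r1:Add2,r2:10,r3:9,r4:7,r5:Add1
  c4: CDB Add2=13; issue SUB r5<-Add2  regs: r0:4,r1:13,r2:10,r3:9,r4:7,r5:Add2
  c5: issue ADD r0<-Add3  regs: r0:Add3,r1:13,r2:10,r3:9,r4:7,r5:Add2
  c6: CDB Add1=17; issue ADD r4<-Add1  regs: r0:Add3,r1:13,r2:10,r3:9,r4:Add1,r5:Add2
  c7: CDB Add3=19; issue MUL r0<-Mul1  regs: r0:Mul1,r1:13,r2:10,r3:9,r4:Add1,r5:Add2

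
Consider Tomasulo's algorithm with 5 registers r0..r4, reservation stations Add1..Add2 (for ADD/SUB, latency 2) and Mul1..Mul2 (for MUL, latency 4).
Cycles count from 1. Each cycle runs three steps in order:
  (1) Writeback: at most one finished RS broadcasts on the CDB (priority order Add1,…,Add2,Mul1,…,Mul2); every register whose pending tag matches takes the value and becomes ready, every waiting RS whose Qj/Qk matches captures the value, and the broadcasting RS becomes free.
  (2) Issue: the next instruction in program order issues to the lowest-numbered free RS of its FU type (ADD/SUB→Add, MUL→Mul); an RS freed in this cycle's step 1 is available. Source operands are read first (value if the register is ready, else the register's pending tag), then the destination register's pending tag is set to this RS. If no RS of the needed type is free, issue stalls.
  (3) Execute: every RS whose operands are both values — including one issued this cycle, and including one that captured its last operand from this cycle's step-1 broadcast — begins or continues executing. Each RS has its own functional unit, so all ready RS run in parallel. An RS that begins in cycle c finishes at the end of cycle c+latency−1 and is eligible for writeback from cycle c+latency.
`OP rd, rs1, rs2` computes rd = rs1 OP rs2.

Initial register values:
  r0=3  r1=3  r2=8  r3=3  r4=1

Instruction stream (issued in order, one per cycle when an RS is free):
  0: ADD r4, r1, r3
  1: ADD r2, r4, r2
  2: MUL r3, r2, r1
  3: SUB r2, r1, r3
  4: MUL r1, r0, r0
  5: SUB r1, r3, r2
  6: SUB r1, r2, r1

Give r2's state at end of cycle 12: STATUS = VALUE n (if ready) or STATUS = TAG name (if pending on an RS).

c1: issue ADD r4<-Add1 | r0:3,r1:3,r2:8,r3:3,r4:Add1
c2: issue ADD r2<-Add2 | r0:3,r1:3,r2:Add2,r3:3,r4:Add1
c3: CDB Add1=6; issue MUL r3<-Mul1 | r0:3,r1:3,r2:Add2,r3:Mul1,r4:6
c4: issue SUB r2<-Add1 | r0:3,r1:3,r2:Add1,r3:Mul1,r4:6
c5: CDB Add2=14; issue MUL r1<-Mul2 | r0:3,r1:Mul2,r2:Add1,r3:Mul1,r4:6
c6: issue SUB r1<-Add2 | r0:3,r1:Add2,r2:Add1,r3:Mul1,r4:6
c7: stall | r0:3,r1:Add2,r2:Add1,r3:Mul1,r4:6
c8: stall | r0:3,r1:Add2,r2:Add1,r3:Mul1,r4:6
c9: CDB Mul1=42; stall | r0:3,r1:Add2,r2:Add1,r3:42,r4:6
c10: CDB Mul2=9; stall | r0:3,r1:Add2,r2:Add1,r3:42,r4:6
c11: CDB Add1=-39; issue SUB r1<-Add1 | r0:3,r1:Add1,r2:-39,r3:42,r4:6
c12: - | r0:3,r1:Add1,r2:-39,r3:42,r4:6

STATUS = VALUE -39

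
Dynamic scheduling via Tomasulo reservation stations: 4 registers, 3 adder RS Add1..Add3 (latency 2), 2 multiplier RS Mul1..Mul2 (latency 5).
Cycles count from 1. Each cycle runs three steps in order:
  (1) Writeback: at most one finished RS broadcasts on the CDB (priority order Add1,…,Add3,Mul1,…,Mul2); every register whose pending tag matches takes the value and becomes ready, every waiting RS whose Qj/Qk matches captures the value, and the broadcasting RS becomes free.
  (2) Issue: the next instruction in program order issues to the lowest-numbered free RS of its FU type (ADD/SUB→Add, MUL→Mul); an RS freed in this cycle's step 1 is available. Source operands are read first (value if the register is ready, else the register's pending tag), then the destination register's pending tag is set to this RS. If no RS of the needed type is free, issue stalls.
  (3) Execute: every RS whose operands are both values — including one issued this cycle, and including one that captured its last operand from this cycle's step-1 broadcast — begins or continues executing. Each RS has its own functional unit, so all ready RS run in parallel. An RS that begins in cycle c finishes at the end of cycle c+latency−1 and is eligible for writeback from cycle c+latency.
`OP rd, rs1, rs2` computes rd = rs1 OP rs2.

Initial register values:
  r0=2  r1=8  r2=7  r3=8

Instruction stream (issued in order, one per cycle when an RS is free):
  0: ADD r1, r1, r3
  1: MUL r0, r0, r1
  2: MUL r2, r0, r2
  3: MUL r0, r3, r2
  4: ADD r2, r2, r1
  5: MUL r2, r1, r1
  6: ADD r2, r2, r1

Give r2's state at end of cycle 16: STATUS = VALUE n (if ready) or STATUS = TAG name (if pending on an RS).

STATUS = TAG Add2

cycle 1: issue ADD r1<-Add1 // r0:2,r1:Add1,r2:7,r3:8
cycle 2: issue MUL r0<-Mul1 // r0:Mul1,r1:Add1,r2:7,r3:8
cycle 3: CDB Add1=16; issue MUL r2<-Mul2 // r0:Mul1,r1:16,r2:Mul2,r3:8
cycle 4: stall // r0:Mul1,r1:16,r2:Mul2,r3:8
cycle 5: stall // r0:Mul1,r1:16,r2:Mul2,r3:8
cycle 6: stall // r0:Mul1,r1:16,r2:Mul2,r3:8
cycle 7: stall // r0:Mul1,r1:16,r2:Mul2,r3:8
cycle 8: CDB Mul1=32; issue MUL r0<-Mul1 // r0:Mul1,r1:16,r2:Mul2,r3:8
cycle 9: issue ADD r2<-Add1 // r0:Mul1,r1:16,r2:Add1,r3:8
cycle 10: stall // r0:Mul1,r1:16,r2:Add1,r3:8
cycle 11: stall // r0:Mul1,r1:16,r2:Add1,r3:8
cycle 12: stall // r0:Mul1,r1:16,r2:Add1,r3:8
cycle 13: CDB Mul2=224; issue MUL r2<-Mul2 // r0:Mul1,r1:16,r2:Mul2,r3:8
cycle 14: issue ADD r2<-Add2 // r0:Mul1,r1:16,r2:Add2,r3:8
cycle 15: CDB Add1=240 // r0:Mul1,r1:16,r2:Add2,r3:8
cycle 16: - // r0:Mul1,r1:16,r2:Add2,r3:8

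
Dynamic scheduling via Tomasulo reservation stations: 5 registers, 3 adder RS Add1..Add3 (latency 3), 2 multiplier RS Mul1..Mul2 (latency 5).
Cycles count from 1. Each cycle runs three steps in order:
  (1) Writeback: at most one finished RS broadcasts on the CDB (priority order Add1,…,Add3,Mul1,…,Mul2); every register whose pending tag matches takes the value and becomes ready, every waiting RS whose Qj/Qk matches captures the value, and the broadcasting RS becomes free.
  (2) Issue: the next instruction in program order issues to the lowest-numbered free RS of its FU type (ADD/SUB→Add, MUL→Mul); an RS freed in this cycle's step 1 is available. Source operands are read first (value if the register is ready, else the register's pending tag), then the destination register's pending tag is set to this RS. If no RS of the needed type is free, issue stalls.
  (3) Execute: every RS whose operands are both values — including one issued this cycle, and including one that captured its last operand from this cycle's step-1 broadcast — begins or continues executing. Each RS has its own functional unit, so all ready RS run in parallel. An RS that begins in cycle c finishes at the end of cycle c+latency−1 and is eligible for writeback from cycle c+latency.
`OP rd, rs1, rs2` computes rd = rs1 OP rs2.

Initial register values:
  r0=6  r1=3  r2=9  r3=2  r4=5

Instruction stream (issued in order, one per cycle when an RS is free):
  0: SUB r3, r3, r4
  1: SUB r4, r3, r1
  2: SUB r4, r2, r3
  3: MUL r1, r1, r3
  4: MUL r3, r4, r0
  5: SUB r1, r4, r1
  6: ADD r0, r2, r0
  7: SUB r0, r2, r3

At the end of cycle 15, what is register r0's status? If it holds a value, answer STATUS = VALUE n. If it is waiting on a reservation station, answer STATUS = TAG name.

c1: issue SUB r3<-Add1 | r0:6,r1:3,r2:9,r3:Add1,r4:5
c2: issue SUB r4<-Add2 | r0:6,r1:3,r2:9,r3:Add1,r4:Add2
c3: issue SUB r4<-Add3 | r0:6,r1:3,r2:9,r3:Add1,r4:Add3
c4: CDB Add1=-3; issue MUL r1<-Mul1 | r0:6,r1:Mul1,r2:9,r3:-3,r4:Add3
c5: issue MUL r3<-Mul2 | r0:6,r1:Mul1,r2:9,r3:Mul2,r4:Add3
c6: issue SUB r1<-Add1 | r0:6,r1:Add1,r2:9,r3:Mul2,r4:Add3
c7: CDB Add2=-6; issue ADD r0<-Add2 | r0:Add2,r1:Add1,r2:9,r3:Mul2,r4:Add3
c8: CDB Add3=12; issue SUB r0<-Add3 | r0:Add3,r1:Add1,r2:9,r3:Mul2,r4:12
c9: CDB Mul1=-9 | r0:Add3,r1:Add1,r2:9,r3:Mul2,r4:12
c10: CDB Add2=15 | r0:Add3,r1:Add1,r2:9,r3:Mul2,r4:12
c11: - | r0:Add3,r1:Add1,r2:9,r3:Mul2,r4:12
c12: CDB Add1=21 | r0:Add3,r1:21,r2:9,r3:Mul2,r4:12
c13: CDB Mul2=72 | r0:Add3,r1:21,r2:9,r3:72,r4:12
c14: - | r0:Add3,r1:21,r2:9,r3:72,r4:12
c15: - | r0:Add3,r1:21,r2:9,r3:72,r4:12

STATUS = TAG Add3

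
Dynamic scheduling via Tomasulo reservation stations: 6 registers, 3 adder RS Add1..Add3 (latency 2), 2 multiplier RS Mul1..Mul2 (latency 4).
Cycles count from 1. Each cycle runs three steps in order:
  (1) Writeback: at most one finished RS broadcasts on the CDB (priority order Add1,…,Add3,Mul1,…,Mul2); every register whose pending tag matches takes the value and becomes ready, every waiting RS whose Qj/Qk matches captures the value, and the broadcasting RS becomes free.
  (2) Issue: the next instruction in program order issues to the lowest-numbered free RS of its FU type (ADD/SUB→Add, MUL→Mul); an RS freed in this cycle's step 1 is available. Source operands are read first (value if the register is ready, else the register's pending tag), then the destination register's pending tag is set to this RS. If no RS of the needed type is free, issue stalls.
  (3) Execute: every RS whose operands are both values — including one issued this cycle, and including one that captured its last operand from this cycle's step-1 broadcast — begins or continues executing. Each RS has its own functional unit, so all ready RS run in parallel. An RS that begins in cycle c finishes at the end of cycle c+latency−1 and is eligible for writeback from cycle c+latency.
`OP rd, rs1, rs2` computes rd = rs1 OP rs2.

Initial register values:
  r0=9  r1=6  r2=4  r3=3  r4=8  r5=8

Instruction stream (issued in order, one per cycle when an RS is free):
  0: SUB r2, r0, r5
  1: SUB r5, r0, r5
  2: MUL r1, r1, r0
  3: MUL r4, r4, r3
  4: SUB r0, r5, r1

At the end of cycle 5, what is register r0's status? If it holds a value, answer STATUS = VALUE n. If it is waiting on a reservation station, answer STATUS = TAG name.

c1: issue SUB r2<-Add1 | r0:9,r1:6,r2:Add1,r3:3,r4:8,r5:8
c2: issue SUB r5<-Add2 | r0:9,r1:6,r2:Add1,r3:3,r4:8,r5:Add2
c3: CDB Add1=1; issue MUL r1<-Mul1 | r0:9,r1:Mul1,r2:1,r3:3,r4:8,r5:Add2
c4: CDB Add2=1; issue MUL r4<-Mul2 | r0:9,r1:Mul1,r2:1,r3:3,r4:Mul2,r5:1
c5: issue SUB r0<-Add1 | r0:Add1,r1:Mul1,r2:1,r3:3,r4:Mul2,r5:1

STATUS = TAG Add1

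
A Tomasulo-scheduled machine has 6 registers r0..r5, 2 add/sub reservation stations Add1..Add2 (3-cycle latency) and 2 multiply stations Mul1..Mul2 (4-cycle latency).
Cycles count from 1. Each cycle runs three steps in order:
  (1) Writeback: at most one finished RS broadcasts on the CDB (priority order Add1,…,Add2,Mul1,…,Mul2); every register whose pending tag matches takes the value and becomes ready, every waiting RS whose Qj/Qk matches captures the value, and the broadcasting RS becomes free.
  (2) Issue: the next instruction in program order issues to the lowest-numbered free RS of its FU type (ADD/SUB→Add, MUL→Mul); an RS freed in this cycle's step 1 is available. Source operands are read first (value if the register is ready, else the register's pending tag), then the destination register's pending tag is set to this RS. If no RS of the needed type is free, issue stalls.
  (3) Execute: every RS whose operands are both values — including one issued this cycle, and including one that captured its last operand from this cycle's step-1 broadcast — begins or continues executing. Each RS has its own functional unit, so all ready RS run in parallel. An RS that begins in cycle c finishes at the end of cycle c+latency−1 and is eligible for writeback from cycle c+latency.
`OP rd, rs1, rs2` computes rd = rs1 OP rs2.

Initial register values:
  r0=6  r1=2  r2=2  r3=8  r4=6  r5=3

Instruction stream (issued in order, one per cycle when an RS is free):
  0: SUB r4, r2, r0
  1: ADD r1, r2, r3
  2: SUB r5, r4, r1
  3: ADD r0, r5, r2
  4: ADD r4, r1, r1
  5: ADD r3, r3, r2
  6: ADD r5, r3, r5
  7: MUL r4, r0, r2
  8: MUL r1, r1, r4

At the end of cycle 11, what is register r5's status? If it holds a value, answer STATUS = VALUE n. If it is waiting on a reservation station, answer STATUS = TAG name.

  c1: issue SUB r4<-Add1  regs: r0:6,r1:2,r2:2,r3:8,r4:Add1,r5:3
  c2: issue ADD r1<-Add2  regs: r0:6,r1:Add2,r2:2,r3:8,r4:Add1,r5:3
  c3: stall  regs: r0:6,r1:Add2,r2:2,r3:8,r4:Add1,r5:3
  c4: CDB Add1=-4; issue SUB r5<-Add1  regs: r0:6,r1:Add2,r2:2,r3:8,r4:-4,r5:Add1
  c5: CDB Add2=10; issue ADD r0<-Add2  regs: r0:Add2,r1:10,r2:2,r3:8,r4:-4,r5:Add1
  c6: stall  regs: r0:Add2,r1:10,r2:2,r3:8,r4:-4,r5:Add1
  c7: stall  regs: r0:Add2,r1:10,r2:2,r3:8,r4:-4,r5:Add1
  c8: CDB Add1=-14; issue ADD r4<-Add1  regs: r0:Add2,r1:10,r2:2,r3:8,r4:Add1,r5:-14
  c9: stall  regs: r0:Add2,r1:10,r2:2,r3:8,r4:Add1,r5:-14
  c10: stall  regs: r0:Add2,r1:10,r2:2,r3:8,r4:Add1,r5:-14
  c11: CDB Add1=20; issue ADD r3<-Add1  regs: r0:Add2,r1:10,r2:2,r3:Add1,r4:20,r5:-14

STATUS = VALUE -14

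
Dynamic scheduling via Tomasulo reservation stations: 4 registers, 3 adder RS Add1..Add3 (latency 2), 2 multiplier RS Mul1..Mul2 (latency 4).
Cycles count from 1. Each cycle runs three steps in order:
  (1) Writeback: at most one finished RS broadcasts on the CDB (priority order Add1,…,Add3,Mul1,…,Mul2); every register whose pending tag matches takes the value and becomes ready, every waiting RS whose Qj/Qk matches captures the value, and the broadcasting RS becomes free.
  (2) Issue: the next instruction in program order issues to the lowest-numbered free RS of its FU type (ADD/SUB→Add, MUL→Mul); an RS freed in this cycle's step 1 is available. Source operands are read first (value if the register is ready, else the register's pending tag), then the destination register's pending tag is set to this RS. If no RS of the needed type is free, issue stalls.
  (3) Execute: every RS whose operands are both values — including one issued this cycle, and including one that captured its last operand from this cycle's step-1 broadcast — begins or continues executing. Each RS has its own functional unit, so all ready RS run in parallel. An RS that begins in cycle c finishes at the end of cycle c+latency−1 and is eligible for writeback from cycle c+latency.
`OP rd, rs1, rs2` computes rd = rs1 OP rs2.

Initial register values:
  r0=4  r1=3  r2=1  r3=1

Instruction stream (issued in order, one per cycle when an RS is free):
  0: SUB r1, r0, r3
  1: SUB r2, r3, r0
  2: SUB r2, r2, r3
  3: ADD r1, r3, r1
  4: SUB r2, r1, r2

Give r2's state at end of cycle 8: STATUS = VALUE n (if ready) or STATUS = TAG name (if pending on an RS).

c1: issue SUB r1<-Add1 | r0:4,r1:Add1,r2:1,r3:1
c2: issue SUB r2<-Add2 | r0:4,r1:Add1,r2:Add2,r3:1
c3: CDB Add1=3; issue SUB r2<-Add1 | r0:4,r1:3,r2:Add1,r3:1
c4: CDB Add2=-3; issue ADD r1<-Add2 | r0:4,r1:Add2,r2:Add1,r3:1
c5: issue SUB r2<-Add3 | r0:4,r1:Add2,r2:Add3,r3:1
c6: CDB Add1=-4 | r0:4,r1:Add2,r2:Add3,r3:1
c7: CDB Add2=4 | r0:4,r1:4,r2:Add3,r3:1
c8: - | r0:4,r1:4,r2:Add3,r3:1

STATUS = TAG Add3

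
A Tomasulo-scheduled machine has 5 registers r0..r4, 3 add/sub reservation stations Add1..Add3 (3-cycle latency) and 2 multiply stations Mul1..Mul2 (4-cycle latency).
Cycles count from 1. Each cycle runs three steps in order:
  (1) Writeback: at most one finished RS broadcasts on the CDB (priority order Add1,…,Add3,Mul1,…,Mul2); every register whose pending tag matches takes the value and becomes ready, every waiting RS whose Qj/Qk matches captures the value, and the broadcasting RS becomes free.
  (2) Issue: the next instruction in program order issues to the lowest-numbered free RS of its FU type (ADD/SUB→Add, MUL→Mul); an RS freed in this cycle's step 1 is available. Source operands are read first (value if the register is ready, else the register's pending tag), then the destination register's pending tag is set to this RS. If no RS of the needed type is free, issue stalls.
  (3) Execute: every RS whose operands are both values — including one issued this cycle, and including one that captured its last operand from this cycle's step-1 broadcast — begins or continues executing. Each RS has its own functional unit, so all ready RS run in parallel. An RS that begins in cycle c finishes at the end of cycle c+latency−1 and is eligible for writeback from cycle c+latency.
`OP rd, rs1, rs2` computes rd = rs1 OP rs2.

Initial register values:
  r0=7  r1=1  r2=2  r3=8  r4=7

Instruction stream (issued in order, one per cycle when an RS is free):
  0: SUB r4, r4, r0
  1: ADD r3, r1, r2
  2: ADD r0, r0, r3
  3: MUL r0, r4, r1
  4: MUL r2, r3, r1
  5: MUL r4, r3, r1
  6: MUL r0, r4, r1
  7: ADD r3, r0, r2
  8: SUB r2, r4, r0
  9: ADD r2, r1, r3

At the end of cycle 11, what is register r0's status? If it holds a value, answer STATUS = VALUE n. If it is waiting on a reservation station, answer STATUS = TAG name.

c1: issue SUB r4<-Add1 | r0:7,r1:1,r2:2,r3:8,r4:Add1
c2: issue ADD r3<-Add2 | r0:7,r1:1,r2:2,r3:Add2,r4:Add1
c3: issue ADD r0<-Add3 | r0:Add3,r1:1,r2:2,r3:Add2,r4:Add1
c4: CDB Add1=0; issue MUL r0<-Mul1 | r0:Mul1,r1:1,r2:2,r3:Add2,r4:0
c5: CDB Add2=3; issue MUL r2<-Mul2 | r0:Mul1,r1:1,r2:Mul2,r3:3,r4:0
c6: stall | r0:Mul1,r1:1,r2:Mul2,r3:3,r4:0
c7: stall | r0:Mul1,r1:1,r2:Mul2,r3:3,r4:0
c8: CDB Add3=10; stall | r0:Mul1,r1:1,r2:Mul2,r3:3,r4:0
c9: CDB Mul1=0; issue MUL r4<-Mul1 | r0:0,r1:1,r2:Mul2,r3:3,r4:Mul1
c10: CDB Mul2=3; issue MUL r0<-Mul2 | r0:Mul2,r1:1,r2:3,r3:3,r4:Mul1
c11: issue ADD r3<-Add1 | r0:Mul2,r1:1,r2:3,r3:Add1,r4:Mul1

STATUS = TAG Mul2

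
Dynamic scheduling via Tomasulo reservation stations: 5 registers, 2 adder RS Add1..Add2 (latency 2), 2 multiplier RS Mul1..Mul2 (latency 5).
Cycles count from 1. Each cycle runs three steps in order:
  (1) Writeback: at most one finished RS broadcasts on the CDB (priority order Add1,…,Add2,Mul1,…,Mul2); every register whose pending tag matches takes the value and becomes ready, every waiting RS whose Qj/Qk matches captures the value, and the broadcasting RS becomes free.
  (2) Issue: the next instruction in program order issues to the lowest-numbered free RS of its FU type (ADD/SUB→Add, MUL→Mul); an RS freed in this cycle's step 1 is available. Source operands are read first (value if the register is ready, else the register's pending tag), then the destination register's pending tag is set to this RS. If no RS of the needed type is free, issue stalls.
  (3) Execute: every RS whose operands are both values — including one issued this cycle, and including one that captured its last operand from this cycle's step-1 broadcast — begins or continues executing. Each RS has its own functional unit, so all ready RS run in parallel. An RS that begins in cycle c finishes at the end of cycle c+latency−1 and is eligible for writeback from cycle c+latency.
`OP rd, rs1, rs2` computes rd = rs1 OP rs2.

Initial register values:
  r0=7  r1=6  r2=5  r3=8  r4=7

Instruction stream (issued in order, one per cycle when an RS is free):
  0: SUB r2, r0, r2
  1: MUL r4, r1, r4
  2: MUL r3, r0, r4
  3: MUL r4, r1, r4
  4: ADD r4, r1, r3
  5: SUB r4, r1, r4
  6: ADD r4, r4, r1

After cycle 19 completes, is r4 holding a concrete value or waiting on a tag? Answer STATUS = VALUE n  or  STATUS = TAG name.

cycle 1: issue SUB r2<-Add1 // r0:7,r1:6,r2:Add1,r3:8,r4:7
cycle 2: issue MUL r4<-Mul1 // r0:7,r1:6,r2:Add1,r3:8,r4:Mul1
cycle 3: CDB Add1=2; issue MUL r3<-Mul2 // r0:7,r1:6,r2:2,r3:Mul2,r4:Mul1
cycle 4: stall // r0:7,r1:6,r2:2,r3:Mul2,r4:Mul1
cycle 5: stall // r0:7,r1:6,r2:2,r3:Mul2,r4:Mul1
cycle 6: stall // r0:7,r1:6,r2:2,r3:Mul2,r4:Mul1
cycle 7: CDB Mul1=42; issue MUL r4<-Mul1 // r0:7,r1:6,r2:2,r3:Mul2,r4:Mul1
cycle 8: issue ADD r4<-Add1 // r0:7,r1:6,r2:2,r3:Mul2,r4:Add1
cycle 9: issue SUB r4<-Add2 // r0:7,r1:6,r2:2,r3:Mul2,r4:Add2
cycle 10: stall // r0:7,r1:6,r2:2,r3:Mul2,r4:Add2
cycle 11: stall // r0:7,r1:6,r2:2,r3:Mul2,r4:Add2
cycle 12: CDB Mul1=252; stall // r0:7,r1:6,r2:2,r3:Mul2,r4:Add2
cycle 13: CDB Mul2=294; stall // r0:7,r1:6,r2:2,r3:294,r4:Add2
cycle 14: stall // r0:7,r1:6,r2:2,r3:294,r4:Add2
cycle 15: CDB Add1=300; issue ADD r4<-Add1 // r0:7,r1:6,r2:2,r3:294,r4:Add1
cycle 16: - // r0:7,r1:6,r2:2,r3:294,r4:Add1
cycle 17: CDB Add2=-294 // r0:7,r1:6,r2:2,r3:294,r4:Add1
cycle 18: - // r0:7,r1:6,r2:2,r3:294,r4:Add1
cycle 19: CDB Add1=-288 // r0:7,r1:6,r2:2,r3:294,r4:-288

STATUS = VALUE -288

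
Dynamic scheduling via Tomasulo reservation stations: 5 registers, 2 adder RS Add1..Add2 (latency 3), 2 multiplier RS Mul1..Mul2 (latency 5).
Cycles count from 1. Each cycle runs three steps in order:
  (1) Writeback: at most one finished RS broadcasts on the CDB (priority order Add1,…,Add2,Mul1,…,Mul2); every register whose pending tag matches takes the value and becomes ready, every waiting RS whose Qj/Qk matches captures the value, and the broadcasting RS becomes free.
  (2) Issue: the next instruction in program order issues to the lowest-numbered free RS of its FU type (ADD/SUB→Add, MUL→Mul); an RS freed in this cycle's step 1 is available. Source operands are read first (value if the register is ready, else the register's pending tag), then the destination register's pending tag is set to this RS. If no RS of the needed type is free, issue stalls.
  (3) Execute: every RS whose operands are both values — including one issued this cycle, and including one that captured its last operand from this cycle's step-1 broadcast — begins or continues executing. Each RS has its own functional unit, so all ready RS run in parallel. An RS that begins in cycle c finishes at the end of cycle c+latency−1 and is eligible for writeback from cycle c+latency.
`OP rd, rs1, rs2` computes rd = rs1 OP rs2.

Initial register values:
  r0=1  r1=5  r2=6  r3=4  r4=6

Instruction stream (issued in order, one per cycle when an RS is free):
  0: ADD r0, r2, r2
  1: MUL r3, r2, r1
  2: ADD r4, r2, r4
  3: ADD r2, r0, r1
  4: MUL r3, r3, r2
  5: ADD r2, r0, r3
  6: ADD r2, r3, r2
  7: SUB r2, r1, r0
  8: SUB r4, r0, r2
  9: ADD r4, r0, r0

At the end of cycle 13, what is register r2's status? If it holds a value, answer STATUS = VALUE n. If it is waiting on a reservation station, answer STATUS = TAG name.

STATUS = TAG Add1

  c1: issue ADD r0<-Add1  regs: r0:Add1,r1:5,r2:6,r3:4,r4:6
  c2: issue MUL r3<-Mul1  regs: r0:Add1,r1:5,r2:6,r3:Mul1,r4:6
  c3: issue ADD r4<-Add2  regs: r0:Add1,r1:5,r2:6,r3:Mul1,r4:Add2
  c4: CDB Add1=12; issue ADD r2<-Add1  regs: r0:12,r1:5,r2:Add1,r3:Mul1,r4:Add2
  c5: issue MUL r3<-Mul2  regs: r0:12,r1:5,r2:Add1,r3:Mul2,r4:Add2
  c6: CDB Add2=12; issue ADD r2<-Add2  regs: r0:12,r1:5,r2:Add2,r3:Mul2,r4:12
  c7: CDB Add1=17; issue ADD r2<-Add1  regs: r0:12,r1:5,r2:Add1,r3:Mul2,r4:12
  c8: CDB Mul1=30; stall  regs: r0:12,r1:5,r2:Add1,r3:Mul2,r4:12
  c9: stall  regs: r0:12,r1:5,r2:Add1,r3:Mul2,r4:12
  c10: stall  regs: r0:12,r1:5,r2:Add1,r3:Mul2,r4:12
  c11: stall  regs: r0:12,r1:5,r2:Add1,r3:Mul2,r4:12
  c12: stall  regs: r0:12,r1:5,r2:Add1,r3:Mul2,r4:12
  c13: CDB Mul2=510; stall  regs: r0:12,r1:5,r2:Add1,r3:510,r4:12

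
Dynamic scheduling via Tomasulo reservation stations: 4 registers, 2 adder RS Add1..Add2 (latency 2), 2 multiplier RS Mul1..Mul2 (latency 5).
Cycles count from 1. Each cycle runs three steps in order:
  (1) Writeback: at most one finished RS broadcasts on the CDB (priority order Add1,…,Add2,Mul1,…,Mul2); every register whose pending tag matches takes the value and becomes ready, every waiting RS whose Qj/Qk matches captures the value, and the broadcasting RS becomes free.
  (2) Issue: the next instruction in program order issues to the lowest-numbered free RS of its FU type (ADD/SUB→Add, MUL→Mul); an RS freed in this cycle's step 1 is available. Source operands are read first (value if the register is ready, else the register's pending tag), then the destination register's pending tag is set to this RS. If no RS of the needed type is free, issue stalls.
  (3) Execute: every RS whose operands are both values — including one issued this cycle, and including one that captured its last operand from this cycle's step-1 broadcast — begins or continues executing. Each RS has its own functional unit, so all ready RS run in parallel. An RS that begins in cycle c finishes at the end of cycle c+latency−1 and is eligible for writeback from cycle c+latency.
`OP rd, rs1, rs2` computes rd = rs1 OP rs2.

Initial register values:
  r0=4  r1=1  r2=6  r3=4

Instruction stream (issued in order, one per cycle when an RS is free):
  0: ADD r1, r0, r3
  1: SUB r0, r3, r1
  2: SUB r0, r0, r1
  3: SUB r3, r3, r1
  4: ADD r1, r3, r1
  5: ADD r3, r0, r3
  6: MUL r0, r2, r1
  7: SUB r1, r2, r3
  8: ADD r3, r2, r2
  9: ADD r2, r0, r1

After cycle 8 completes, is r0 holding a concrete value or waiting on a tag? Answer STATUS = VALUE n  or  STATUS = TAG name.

c1: issue ADD r1<-Add1 | r0:4,r1:Add1,r2:6,r3:4
c2: issue SUB r0<-Add2 | r0:Add2,r1:Add1,r2:6,r3:4
c3: CDB Add1=8; issue SUB r0<-Add1 | r0:Add1,r1:8,r2:6,r3:4
c4: stall | r0:Add1,r1:8,r2:6,r3:4
c5: CDB Add2=-4; issue SUB r3<-Add2 | r0:Add1,r1:8,r2:6,r3:Add2
c6: stall | r0:Add1,r1:8,r2:6,r3:Add2
c7: CDB Add1=-12; issue ADD r1<-Add1 | r0:-12,r1:Add1,r2:6,r3:Add2
c8: CDB Add2=-4; issue ADD r3<-Add2 | r0:-12,r1:Add1,r2:6,r3:Add2

STATUS = VALUE -12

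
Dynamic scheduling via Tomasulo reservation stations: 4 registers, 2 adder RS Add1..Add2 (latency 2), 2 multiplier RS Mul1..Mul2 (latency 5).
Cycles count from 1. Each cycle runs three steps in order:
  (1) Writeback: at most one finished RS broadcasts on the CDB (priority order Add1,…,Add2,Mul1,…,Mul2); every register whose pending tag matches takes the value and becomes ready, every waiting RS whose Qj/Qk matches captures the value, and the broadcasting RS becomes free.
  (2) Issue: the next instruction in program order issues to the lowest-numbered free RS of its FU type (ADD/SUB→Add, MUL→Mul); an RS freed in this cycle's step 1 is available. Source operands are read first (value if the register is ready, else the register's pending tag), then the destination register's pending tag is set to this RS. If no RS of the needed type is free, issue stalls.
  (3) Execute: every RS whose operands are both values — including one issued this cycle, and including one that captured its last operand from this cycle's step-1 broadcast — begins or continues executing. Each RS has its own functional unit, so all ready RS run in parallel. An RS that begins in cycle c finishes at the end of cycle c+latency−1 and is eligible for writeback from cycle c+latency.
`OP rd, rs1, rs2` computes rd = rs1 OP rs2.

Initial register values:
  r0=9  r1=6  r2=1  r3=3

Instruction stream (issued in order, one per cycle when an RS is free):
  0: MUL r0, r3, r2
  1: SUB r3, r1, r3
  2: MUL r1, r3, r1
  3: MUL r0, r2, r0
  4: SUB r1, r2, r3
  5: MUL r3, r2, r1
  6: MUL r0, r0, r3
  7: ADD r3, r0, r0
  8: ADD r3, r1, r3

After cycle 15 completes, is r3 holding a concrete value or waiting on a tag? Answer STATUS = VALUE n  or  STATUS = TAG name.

  c1: issue MUL r0<-Mul1  regs: r0:Mul1,r1:6,r2:1,r3:3
  c2: issue SUB r3<-Add1  regs: r0:Mul1,r1:6,r2:1,r3:Add1
  c3: issue MUL r1<-Mul2  regs: r0:Mul1,r1:Mul2,r2:1,r3:Add1
  c4: CDB Add1=3; stall  regs: r0:Mul1,r1:Mul2,r2:1,r3:3
  c5: stall  regs: r0:Mul1,r1:Mul2,r2:1,r3:3
  c6: CDB Mul1=3; issue MUL r0<-Mul1  regs: r0:Mul1,r1:Mul2,r2:1,r3:3
  c7: issue SUB r1<-Add1  regs: r0:Mul1,r1:Add1,r2:1,r3:3
  c8: stall  regs: r0:Mul1,r1:Add1,r2:1,r3:3
  c9: CDB Add1=-2; stall  regs: r0:Mul1,r1:-2,r2:1,r3:3
  c10: CDB Mul2=18; issue MUL r3<-Mul2  regs: r0:Mul1,r1:-2,r2:1,r3:Mul2
  c11: CDB Mul1=3; issue MUL r0<-Mul1  regs: r0:Mul1,r1:-2,r2:1,r3:Mul2
  c12: issue ADD r3<-Add1  regs: r0:Mul1,r1:-2,r2:1,r3:Add1
  c13: issue ADD r3<-Add2  regs: r0:Mul1,r1:-2,r2:1,r3:Add2
  c14: -  regs: r0:Mul1,r1:-2,r2:1,r3:Add2
  c15: CDB Mul2=-2  regs: r0:Mul1,r1:-2,r2:1,r3:Add2

STATUS = TAG Add2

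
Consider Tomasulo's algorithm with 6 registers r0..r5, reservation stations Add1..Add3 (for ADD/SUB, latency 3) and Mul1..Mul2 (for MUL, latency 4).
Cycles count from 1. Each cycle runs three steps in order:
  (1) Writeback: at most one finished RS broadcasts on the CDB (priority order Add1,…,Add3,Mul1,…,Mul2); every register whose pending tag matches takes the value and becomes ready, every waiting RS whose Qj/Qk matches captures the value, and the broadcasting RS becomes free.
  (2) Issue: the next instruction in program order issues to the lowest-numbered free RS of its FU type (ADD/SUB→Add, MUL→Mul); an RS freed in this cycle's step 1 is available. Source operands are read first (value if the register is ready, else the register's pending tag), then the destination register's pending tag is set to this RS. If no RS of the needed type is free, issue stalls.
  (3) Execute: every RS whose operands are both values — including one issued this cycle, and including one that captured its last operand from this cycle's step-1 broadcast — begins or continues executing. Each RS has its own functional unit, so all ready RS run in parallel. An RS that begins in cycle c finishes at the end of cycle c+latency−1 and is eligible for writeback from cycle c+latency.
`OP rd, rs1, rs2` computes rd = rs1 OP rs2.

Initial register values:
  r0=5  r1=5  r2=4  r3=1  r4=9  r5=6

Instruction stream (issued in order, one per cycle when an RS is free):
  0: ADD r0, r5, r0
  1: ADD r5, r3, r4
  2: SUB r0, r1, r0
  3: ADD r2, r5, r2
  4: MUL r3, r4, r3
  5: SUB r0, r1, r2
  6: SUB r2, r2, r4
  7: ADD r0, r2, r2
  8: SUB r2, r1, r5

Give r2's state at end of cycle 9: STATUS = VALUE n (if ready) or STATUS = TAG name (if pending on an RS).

STATUS = TAG Add3

  c1: issue ADD r0<-Add1  regs: r0:Add1,r1:5,r2:4,r3:1,r4:9,r5:6
  c2: issue ADD r5<-Add2  regs: r0:Add1,r1:5,r2:4,r3:1,r4:9,r5:Add2
  c3: issue SUB r0<-Add3  regs: r0:Add3,r1:5,r2:4,r3:1,r4:9,r5:Add2
  c4: CDB Add1=11; issue ADD r2<-Add1  regs: r0:Add3,r1:5,r2:Add1,r3:1,r4:9,r5:Add2
  c5: CDB Add2=10; issue MUL r3<-Mul1  regs: r0:Add3,r1:5,r2:Add1,r3:Mul1,r4:9,r5:10
  c6: issue SUB r0<-Add2  regs: r0:Add2,r1:5,r2:Add1,r3:Mul1,r4:9,r5:10
  c7: CDB Add3=-6; issue SUB r2<-Add3  regs: r0:Add2,r1:5,r2:Add3,r3:Mul1,r4:9,r5:10
  c8: CDB Add1=14; issue ADD r0<-Add1  regs: r0:Add1,r1:5,r2:Add3,r3:Mul1,r4:9,r5:10
  c9: CDB Mul1=9; stall  regs: r0:Add1,r1:5,r2:Add3,r3:9,r4:9,r5:10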